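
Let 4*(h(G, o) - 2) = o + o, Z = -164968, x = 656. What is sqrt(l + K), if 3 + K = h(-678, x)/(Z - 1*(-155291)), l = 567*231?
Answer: 2*sqrt(3066242288259)/9677 ≈ 361.90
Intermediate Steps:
h(G, o) = 2 + o/2 (h(G, o) = 2 + (o + o)/4 = 2 + (2*o)/4 = 2 + o/2)
l = 130977
K = -29361/9677 (K = -3 + (2 + (1/2)*656)/(-164968 - 1*(-155291)) = -3 + (2 + 328)/(-164968 + 155291) = -3 + 330/(-9677) = -3 + 330*(-1/9677) = -3 - 330/9677 = -29361/9677 ≈ -3.0341)
sqrt(l + K) = sqrt(130977 - 29361/9677) = sqrt(1267435068/9677) = 2*sqrt(3066242288259)/9677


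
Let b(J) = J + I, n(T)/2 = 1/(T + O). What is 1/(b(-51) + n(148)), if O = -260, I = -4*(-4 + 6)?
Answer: -56/3305 ≈ -0.016944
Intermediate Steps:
I = -8 (I = -4*2 = -8)
n(T) = 2/(-260 + T) (n(T) = 2/(T - 260) = 2/(-260 + T))
b(J) = -8 + J (b(J) = J - 8 = -8 + J)
1/(b(-51) + n(148)) = 1/((-8 - 51) + 2/(-260 + 148)) = 1/(-59 + 2/(-112)) = 1/(-59 + 2*(-1/112)) = 1/(-59 - 1/56) = 1/(-3305/56) = -56/3305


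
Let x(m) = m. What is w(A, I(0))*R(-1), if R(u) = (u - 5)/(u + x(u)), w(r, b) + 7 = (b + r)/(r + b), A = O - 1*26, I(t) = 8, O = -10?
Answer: -18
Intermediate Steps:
A = -36 (A = -10 - 1*26 = -10 - 26 = -36)
w(r, b) = -6 (w(r, b) = -7 + (b + r)/(r + b) = -7 + (b + r)/(b + r) = -7 + 1 = -6)
R(u) = (-5 + u)/(2*u) (R(u) = (u - 5)/(u + u) = (-5 + u)/((2*u)) = (-5 + u)*(1/(2*u)) = (-5 + u)/(2*u))
w(A, I(0))*R(-1) = -3*(-5 - 1)/(-1) = -3*(-1)*(-6) = -6*3 = -18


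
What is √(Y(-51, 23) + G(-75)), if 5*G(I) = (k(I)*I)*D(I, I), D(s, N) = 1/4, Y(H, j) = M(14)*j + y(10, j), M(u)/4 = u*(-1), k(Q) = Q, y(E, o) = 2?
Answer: I*√4019/2 ≈ 31.698*I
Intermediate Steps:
M(u) = -4*u (M(u) = 4*(u*(-1)) = 4*(-u) = -4*u)
Y(H, j) = 2 - 56*j (Y(H, j) = (-4*14)*j + 2 = -56*j + 2 = 2 - 56*j)
D(s, N) = ¼
G(I) = I²/20 (G(I) = ((I*I)*(¼))/5 = (I²*(¼))/5 = (I²/4)/5 = I²/20)
√(Y(-51, 23) + G(-75)) = √((2 - 56*23) + (1/20)*(-75)²) = √((2 - 1288) + (1/20)*5625) = √(-1286 + 1125/4) = √(-4019/4) = I*√4019/2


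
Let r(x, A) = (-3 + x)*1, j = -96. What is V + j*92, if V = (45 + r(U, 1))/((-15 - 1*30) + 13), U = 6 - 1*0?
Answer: -17667/2 ≈ -8833.5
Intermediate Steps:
U = 6 (U = 6 + 0 = 6)
r(x, A) = -3 + x
V = -3/2 (V = (45 + (-3 + 6))/((-15 - 1*30) + 13) = (45 + 3)/((-15 - 30) + 13) = 48/(-45 + 13) = 48/(-32) = 48*(-1/32) = -3/2 ≈ -1.5000)
V + j*92 = -3/2 - 96*92 = -3/2 - 8832 = -17667/2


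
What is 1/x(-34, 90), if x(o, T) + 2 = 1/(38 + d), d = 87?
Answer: -125/249 ≈ -0.50201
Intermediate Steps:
x(o, T) = -249/125 (x(o, T) = -2 + 1/(38 + 87) = -2 + 1/125 = -249/125)
1/x(-34, 90) = 1/(-249/125) = -125/249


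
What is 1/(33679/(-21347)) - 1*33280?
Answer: -1120858467/33679 ≈ -33281.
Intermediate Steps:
1/(33679/(-21347)) - 1*33280 = 1/(33679*(-1/21347)) - 33280 = 1/(-33679/21347) - 33280 = -21347/33679 - 33280 = -1120858467/33679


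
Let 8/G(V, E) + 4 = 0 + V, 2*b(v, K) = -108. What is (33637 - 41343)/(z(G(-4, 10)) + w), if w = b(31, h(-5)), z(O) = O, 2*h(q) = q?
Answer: 7706/55 ≈ 140.11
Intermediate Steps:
h(q) = q/2
b(v, K) = -54 (b(v, K) = (½)*(-108) = -54)
G(V, E) = 8/(-4 + V) (G(V, E) = 8/(-4 + (0 + V)) = 8/(-4 + V))
w = -54
(33637 - 41343)/(z(G(-4, 10)) + w) = (33637 - 41343)/(8/(-4 - 4) - 54) = -7706/(8/(-8) - 54) = -7706/(8*(-⅛) - 54) = -7706/(-1 - 54) = -7706/(-55) = -7706*(-1/55) = 7706/55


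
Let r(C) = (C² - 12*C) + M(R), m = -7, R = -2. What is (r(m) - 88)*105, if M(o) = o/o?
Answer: 4830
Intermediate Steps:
M(o) = 1
r(C) = 1 + C² - 12*C (r(C) = (C² - 12*C) + 1 = 1 + C² - 12*C)
(r(m) - 88)*105 = ((1 + (-7)² - 12*(-7)) - 88)*105 = ((1 + 49 + 84) - 88)*105 = (134 - 88)*105 = 46*105 = 4830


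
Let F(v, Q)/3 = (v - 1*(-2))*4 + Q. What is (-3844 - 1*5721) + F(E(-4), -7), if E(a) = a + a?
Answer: -9658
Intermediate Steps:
E(a) = 2*a
F(v, Q) = 24 + 3*Q + 12*v (F(v, Q) = 3*((v - 1*(-2))*4 + Q) = 3*((v + 2)*4 + Q) = 3*((2 + v)*4 + Q) = 3*((8 + 4*v) + Q) = 3*(8 + Q + 4*v) = 24 + 3*Q + 12*v)
(-3844 - 1*5721) + F(E(-4), -7) = (-3844 - 1*5721) + (24 + 3*(-7) + 12*(2*(-4))) = (-3844 - 5721) + (24 - 21 + 12*(-8)) = -9565 + (24 - 21 - 96) = -9565 - 93 = -9658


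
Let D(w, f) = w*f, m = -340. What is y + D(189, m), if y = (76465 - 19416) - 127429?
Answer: -134640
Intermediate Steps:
D(w, f) = f*w
y = -70380 (y = 57049 - 127429 = -70380)
y + D(189, m) = -70380 - 340*189 = -70380 - 64260 = -134640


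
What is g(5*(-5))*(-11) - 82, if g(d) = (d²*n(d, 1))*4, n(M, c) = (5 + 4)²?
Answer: -2227582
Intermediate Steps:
n(M, c) = 81 (n(M, c) = 9² = 81)
g(d) = 324*d² (g(d) = (d²*81)*4 = (81*d²)*4 = 324*d²)
g(5*(-5))*(-11) - 82 = (324*(5*(-5))²)*(-11) - 82 = (324*(-25)²)*(-11) - 82 = (324*625)*(-11) - 82 = 202500*(-11) - 82 = -2227500 - 82 = -2227582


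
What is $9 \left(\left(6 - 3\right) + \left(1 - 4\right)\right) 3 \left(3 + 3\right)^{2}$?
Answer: $0$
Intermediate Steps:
$9 \left(\left(6 - 3\right) + \left(1 - 4\right)\right) 3 \left(3 + 3\right)^{2} = 9 \left(3 + \left(1 - 4\right)\right) 3 \cdot 6^{2} = 9 \left(3 - 3\right) 3 \cdot 36 = 9 \cdot 0 \cdot 3 \cdot 36 = 9 \cdot 0 \cdot 36 = 9 \cdot 0 = 0$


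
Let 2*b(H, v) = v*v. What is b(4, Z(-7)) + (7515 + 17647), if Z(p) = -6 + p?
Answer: 50493/2 ≈ 25247.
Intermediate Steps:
b(H, v) = v²/2 (b(H, v) = (v*v)/2 = v²/2)
b(4, Z(-7)) + (7515 + 17647) = (-6 - 7)²/2 + (7515 + 17647) = (½)*(-13)² + 25162 = (½)*169 + 25162 = 169/2 + 25162 = 50493/2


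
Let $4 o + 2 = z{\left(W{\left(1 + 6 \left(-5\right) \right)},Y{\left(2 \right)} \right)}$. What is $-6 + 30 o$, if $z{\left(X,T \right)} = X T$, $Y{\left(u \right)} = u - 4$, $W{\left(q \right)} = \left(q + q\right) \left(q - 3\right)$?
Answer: $-27861$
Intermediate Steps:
$W{\left(q \right)} = 2 q \left(-3 + q\right)$
$Y{\left(u \right)} = -4 + u$
$z{\left(X,T \right)} = T X$
$o = - \frac{1857}{2}$ ($o = - \frac{1}{2} + \frac{\left(-4 + 2\right) 2 \left(1 + 6 \left(-5\right)\right) \left(-3 + \left(1 + 6 \left(-5\right)\right)\right)}{4} = - \frac{1}{2} + \frac{\left(-2\right) 2 \left(1 - 30\right) \left(-3 + \left(1 - 30\right)\right)}{4} = - \frac{1}{2} + \frac{\left(-2\right) 2 \left(-29\right) \left(-3 - 29\right)}{4} = - \frac{1}{2} + \frac{\left(-2\right) 2 \left(-29\right) \left(-32\right)}{4} = - \frac{1}{2} + \frac{\left(-2\right) 1856}{4} = - \frac{1}{2} + \frac{1}{4} \left(-3712\right) = - \frac{1}{2} - 928 = - \frac{1857}{2} \approx -928.5$)
$-6 + 30 o = -6 + 30 \left(- \frac{1857}{2}\right) = -6 - 27855 = -27861$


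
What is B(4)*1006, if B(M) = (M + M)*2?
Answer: 16096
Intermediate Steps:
B(M) = 4*M (B(M) = (2*M)*2 = 4*M)
B(4)*1006 = (4*4)*1006 = 16*1006 = 16096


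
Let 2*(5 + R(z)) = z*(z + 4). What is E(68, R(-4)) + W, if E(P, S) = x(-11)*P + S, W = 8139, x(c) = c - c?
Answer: 8134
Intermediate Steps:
R(z) = -5 + z*(4 + z)/2 (R(z) = -5 + (z*(z + 4))/2 = -5 + (z*(4 + z))/2 = -5 + z*(4 + z)/2)
x(c) = 0
E(P, S) = S (E(P, S) = 0*P + S = 0 + S = S)
E(68, R(-4)) + W = (-5 + (1/2)*(-4)**2 + 2*(-4)) + 8139 = (-5 + (1/2)*16 - 8) + 8139 = (-5 + 8 - 8) + 8139 = -5 + 8139 = 8134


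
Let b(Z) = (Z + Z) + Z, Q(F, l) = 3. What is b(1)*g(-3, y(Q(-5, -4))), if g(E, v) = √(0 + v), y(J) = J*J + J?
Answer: 6*√3 ≈ 10.392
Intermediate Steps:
y(J) = J + J² (y(J) = J² + J = J + J²)
b(Z) = 3*Z (b(Z) = 2*Z + Z = 3*Z)
g(E, v) = √v
b(1)*g(-3, y(Q(-5, -4))) = (3*1)*√(3*(1 + 3)) = 3*√(3*4) = 3*√12 = 3*(2*√3) = 6*√3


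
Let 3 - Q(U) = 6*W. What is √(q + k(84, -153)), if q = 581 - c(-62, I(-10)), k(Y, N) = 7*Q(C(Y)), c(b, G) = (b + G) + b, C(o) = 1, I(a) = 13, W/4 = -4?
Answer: √1385 ≈ 37.216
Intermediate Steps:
W = -16 (W = 4*(-4) = -16)
Q(U) = 99 (Q(U) = 3 - 6*(-16) = 3 - 1*(-96) = 3 + 96 = 99)
c(b, G) = G + 2*b (c(b, G) = (G + b) + b = G + 2*b)
k(Y, N) = 693 (k(Y, N) = 7*99 = 693)
q = 692 (q = 581 - (13 + 2*(-62)) = 581 - (13 - 124) = 581 - 1*(-111) = 581 + 111 = 692)
√(q + k(84, -153)) = √(692 + 693) = √1385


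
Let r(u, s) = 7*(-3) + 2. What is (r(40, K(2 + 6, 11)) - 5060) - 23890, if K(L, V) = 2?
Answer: -28969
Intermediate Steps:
r(u, s) = -19 (r(u, s) = -21 + 2 = -19)
(r(40, K(2 + 6, 11)) - 5060) - 23890 = (-19 - 5060) - 23890 = -5079 - 23890 = -28969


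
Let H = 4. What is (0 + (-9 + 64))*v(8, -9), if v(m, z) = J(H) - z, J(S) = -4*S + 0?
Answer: -385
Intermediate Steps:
J(S) = -4*S
v(m, z) = -16 - z (v(m, z) = -4*4 - z = -16 - z)
(0 + (-9 + 64))*v(8, -9) = (0 + (-9 + 64))*(-16 - 1*(-9)) = (0 + 55)*(-16 + 9) = 55*(-7) = -385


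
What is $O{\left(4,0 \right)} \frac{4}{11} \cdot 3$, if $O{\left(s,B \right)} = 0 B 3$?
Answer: $0$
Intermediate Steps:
$O{\left(s,B \right)} = 0$ ($O{\left(s,B \right)} = 0 \cdot 3 = 0$)
$O{\left(4,0 \right)} \frac{4}{11} \cdot 3 = 0 \cdot \frac{4}{11} \cdot 3 = 0 \cdot 3 = 0$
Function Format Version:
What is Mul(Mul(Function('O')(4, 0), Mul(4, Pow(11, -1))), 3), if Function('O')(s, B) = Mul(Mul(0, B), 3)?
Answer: 0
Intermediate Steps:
Function('O')(s, B) = 0 (Function('O')(s, B) = Mul(0, 3) = 0)
Mul(Mul(Function('O')(4, 0), Mul(4, Pow(11, -1))), 3) = Mul(Mul(0, Mul(4, Pow(11, -1))), 3) = Mul(Mul(0, Mul(4, Rational(1, 11))), 3) = Mul(Mul(0, Rational(4, 11)), 3) = Mul(0, 3) = 0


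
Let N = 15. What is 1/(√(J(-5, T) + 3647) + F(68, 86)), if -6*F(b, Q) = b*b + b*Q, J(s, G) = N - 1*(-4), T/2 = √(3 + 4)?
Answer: -7854/13691351 - 9*√3666/27382702 ≈ -0.00059355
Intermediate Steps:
T = 2*√7 (T = 2*√(3 + 4) = 2*√7 ≈ 5.2915)
J(s, G) = 19 (J(s, G) = 15 - 1*(-4) = 15 + 4 = 19)
F(b, Q) = -b²/6 - Q*b/6 (F(b, Q) = -(b*b + b*Q)/6 = -(b² + Q*b)/6 = -b²/6 - Q*b/6)
1/(√(J(-5, T) + 3647) + F(68, 86)) = 1/(√(19 + 3647) - ⅙*68*(86 + 68)) = 1/(√3666 - ⅙*68*154) = 1/(√3666 - 5236/3) = 1/(-5236/3 + √3666)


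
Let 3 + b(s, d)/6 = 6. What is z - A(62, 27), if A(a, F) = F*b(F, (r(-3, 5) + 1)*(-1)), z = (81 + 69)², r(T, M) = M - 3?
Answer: 22014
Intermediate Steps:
r(T, M) = -3 + M
z = 22500 (z = 150² = 22500)
b(s, d) = 18 (b(s, d) = -18 + 6*6 = -18 + 36 = 18)
A(a, F) = 18*F (A(a, F) = F*18 = 18*F)
z - A(62, 27) = 22500 - 18*27 = 22500 - 1*486 = 22500 - 486 = 22014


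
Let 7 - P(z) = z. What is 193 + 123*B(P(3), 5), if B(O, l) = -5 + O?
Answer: 70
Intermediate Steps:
P(z) = 7 - z
193 + 123*B(P(3), 5) = 193 + 123*(-5 + (7 - 1*3)) = 193 + 123*(-5 + (7 - 3)) = 193 + 123*(-5 + 4) = 193 + 123*(-1) = 193 - 123 = 70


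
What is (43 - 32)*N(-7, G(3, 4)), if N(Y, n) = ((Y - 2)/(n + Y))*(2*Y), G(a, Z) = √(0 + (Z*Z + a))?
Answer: -1617/5 - 231*√19/5 ≈ -524.78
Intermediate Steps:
G(a, Z) = √(a + Z²) (G(a, Z) = √(0 + (Z² + a)) = √(0 + (a + Z²)) = √(a + Z²))
N(Y, n) = 2*Y*(-2 + Y)/(Y + n) (N(Y, n) = ((-2 + Y)/(Y + n))*(2*Y) = 2*Y*(-2 + Y)/(Y + n))
(43 - 32)*N(-7, G(3, 4)) = (43 - 32)*(2*(-7)*(-2 - 7)/(-7 + √(3 + 4²))) = 11*(2*(-7)*(-9)/(-7 + √(3 + 16))) = 11*(2*(-7)*(-9)/(-7 + √19)) = 11*(126/(-7 + √19)) = 1386/(-7 + √19)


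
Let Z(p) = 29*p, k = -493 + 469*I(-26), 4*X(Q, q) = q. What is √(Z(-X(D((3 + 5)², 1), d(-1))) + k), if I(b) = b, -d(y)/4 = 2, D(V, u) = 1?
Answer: I*√12629 ≈ 112.38*I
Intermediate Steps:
d(y) = -8 (d(y) = -4*2 = -8)
X(Q, q) = q/4
k = -12687 (k = -493 + 469*(-26) = -493 - 12194 = -12687)
√(Z(-X(D((3 + 5)², 1), d(-1))) + k) = √(29*(-(-8)/4) - 12687) = √(29*(-1*(-2)) - 12687) = √(29*2 - 12687) = √(58 - 12687) = √(-12629) = I*√12629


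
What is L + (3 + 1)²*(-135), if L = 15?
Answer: -2145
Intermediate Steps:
L + (3 + 1)²*(-135) = 15 + (3 + 1)²*(-135) = 15 + 4²*(-135) = 15 + 16*(-135) = 15 - 2160 = -2145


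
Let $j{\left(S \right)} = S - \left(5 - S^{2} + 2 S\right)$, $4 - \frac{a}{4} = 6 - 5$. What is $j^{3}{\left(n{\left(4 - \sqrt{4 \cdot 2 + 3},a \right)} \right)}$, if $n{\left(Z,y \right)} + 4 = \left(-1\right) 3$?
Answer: $132651$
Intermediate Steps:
$a = 12$ ($a = 16 - 4 \left(6 - 5\right) = 16 - 4 = 12$)
$n{\left(Z,y \right)} = -7$ ($n{\left(Z,y \right)} = -4 - 3 = -7$)
$j{\left(S \right)} = -5 + S^{2} - S$ ($j{\left(S \right)} = S - \left(5 - S^{2} + 2 S\right) = -5 + S^{2} - S$)
$j^{3}{\left(n{\left(4 - \sqrt{4 \cdot 2 + 3},a \right)} \right)} = \left(-5 + \left(-7\right)^{2} - -7\right)^{3} = \left(-5 + 49 + 7\right)^{3} = 51^{3} = 132651$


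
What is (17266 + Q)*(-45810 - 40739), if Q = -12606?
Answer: -403318340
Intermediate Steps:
(17266 + Q)*(-45810 - 40739) = (17266 - 12606)*(-45810 - 40739) = 4660*(-86549) = -403318340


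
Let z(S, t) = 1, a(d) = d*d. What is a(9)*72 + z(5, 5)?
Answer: 5833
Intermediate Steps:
a(d) = d²
a(9)*72 + z(5, 5) = 9²*72 + 1 = 81*72 + 1 = 5832 + 1 = 5833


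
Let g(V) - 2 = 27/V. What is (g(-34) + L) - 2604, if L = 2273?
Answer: -11213/34 ≈ -329.79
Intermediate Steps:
g(V) = 2 + 27/V
(g(-34) + L) - 2604 = ((2 + 27/(-34)) + 2273) - 2604 = ((2 + 27*(-1/34)) + 2273) - 2604 = ((2 - 27/34) + 2273) - 2604 = (41/34 + 2273) - 2604 = 77323/34 - 2604 = -11213/34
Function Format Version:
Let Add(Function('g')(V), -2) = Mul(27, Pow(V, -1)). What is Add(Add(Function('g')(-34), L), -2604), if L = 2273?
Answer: Rational(-11213, 34) ≈ -329.79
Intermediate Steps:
Function('g')(V) = Add(2, Mul(27, Pow(V, -1)))
Add(Add(Function('g')(-34), L), -2604) = Add(Add(Add(2, Mul(27, Pow(-34, -1))), 2273), -2604) = Add(Add(Add(2, Mul(27, Rational(-1, 34))), 2273), -2604) = Add(Add(Add(2, Rational(-27, 34)), 2273), -2604) = Add(Add(Rational(41, 34), 2273), -2604) = Add(Rational(77323, 34), -2604) = Rational(-11213, 34)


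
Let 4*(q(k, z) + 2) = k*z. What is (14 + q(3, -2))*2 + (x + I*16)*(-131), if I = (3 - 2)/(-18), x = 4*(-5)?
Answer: 24817/9 ≈ 2757.4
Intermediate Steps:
x = -20
I = -1/18 (I = 1*(-1/18) = -1/18 ≈ -0.055556)
q(k, z) = -2 + k*z/4 (q(k, z) = -2 + (k*z)/4 = -2 + k*z/4)
(14 + q(3, -2))*2 + (x + I*16)*(-131) = (14 + (-2 + (¼)*3*(-2)))*2 + (-20 - 1/18*16)*(-131) = (14 + (-2 - 3/2))*2 + (-20 - 8/9)*(-131) = (14 - 7/2)*2 - 188/9*(-131) = (21/2)*2 + 24628/9 = 21 + 24628/9 = 24817/9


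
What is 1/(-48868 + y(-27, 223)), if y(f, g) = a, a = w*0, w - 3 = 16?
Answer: -1/48868 ≈ -2.0463e-5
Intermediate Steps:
w = 19 (w = 3 + 16 = 19)
a = 0 (a = 19*0 = 0)
y(f, g) = 0
1/(-48868 + y(-27, 223)) = 1/(-48868 + 0) = 1/(-48868) = -1/48868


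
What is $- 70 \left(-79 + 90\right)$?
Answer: $-770$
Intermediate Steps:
$- 70 \left(-79 + 90\right) = \left(-70\right) 11 = -770$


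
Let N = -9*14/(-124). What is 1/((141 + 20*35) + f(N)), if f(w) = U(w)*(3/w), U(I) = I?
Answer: 1/844 ≈ 0.0011848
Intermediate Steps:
N = 63/62 (N = -126*(-1/124) = 63/62 ≈ 1.0161)
f(w) = 3 (f(w) = w*(3/w) = 3)
1/((141 + 20*35) + f(N)) = 1/((141 + 20*35) + 3) = 1/((141 + 700) + 3) = 1/(841 + 3) = 1/844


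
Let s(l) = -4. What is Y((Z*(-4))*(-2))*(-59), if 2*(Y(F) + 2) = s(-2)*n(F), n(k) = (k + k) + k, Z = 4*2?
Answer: 22774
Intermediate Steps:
Z = 8
n(k) = 3*k (n(k) = 2*k + k = 3*k)
Y(F) = -2 - 6*F (Y(F) = -2 + (-12*F)/2 = -2 - 6*F)
Y((Z*(-4))*(-2))*(-59) = (-2 - 6*8*(-4)*(-2))*(-59) = (-2 - (-192)*(-2))*(-59) = (-2 - 6*64)*(-59) = (-2 - 384)*(-59) = -386*(-59) = 22774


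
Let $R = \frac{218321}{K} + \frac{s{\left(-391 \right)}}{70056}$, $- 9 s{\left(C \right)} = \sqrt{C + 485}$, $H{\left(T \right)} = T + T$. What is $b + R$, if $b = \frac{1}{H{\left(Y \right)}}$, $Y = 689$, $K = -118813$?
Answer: $- \frac{300727525}{163724314} - \frac{\sqrt{94}}{630504} \approx -1.8368$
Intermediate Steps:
$H{\left(T \right)} = 2 T$
$s{\left(C \right)} = - \frac{\sqrt{485 + C}}{9}$ ($s{\left(C \right)} = - \frac{\sqrt{C + 485}}{9} = - \frac{\sqrt{485 + C}}{9}$)
$R = - \frac{218321}{118813} - \frac{\sqrt{94}}{630504}$ ($R = \frac{218321}{-118813} + \frac{\left(- \frac{1}{9}\right) \sqrt{485 - 391}}{70056} = 218321 \left(- \frac{1}{118813}\right) + - \frac{\sqrt{94}}{9} \cdot \frac{1}{70056} = - \frac{218321}{118813} - \frac{\sqrt{94}}{630504} \approx -1.8375$)
$b = \frac{1}{1378}$ ($b = \frac{1}{2 \cdot 689} = \frac{1}{1378} \approx 0.00072569$)
$b + R = \frac{1}{1378} - \left(\frac{218321}{118813} + \frac{\sqrt{94}}{630504}\right) = - \frac{300727525}{163724314} - \frac{\sqrt{94}}{630504}$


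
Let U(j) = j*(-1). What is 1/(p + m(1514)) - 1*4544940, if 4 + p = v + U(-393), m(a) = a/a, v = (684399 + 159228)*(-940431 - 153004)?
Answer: -4192485758496173701/922451288355 ≈ -4.5449e+6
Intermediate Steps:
v = -922451288745 (v = 843627*(-1093435) = -922451288745)
m(a) = 1
U(j) = -j
p = -922451288356 (p = -4 + (-922451288745 - 1*(-393)) = -4 + (-922451288745 + 393) = -4 - 922451288352 = -922451288356)
1/(p + m(1514)) - 1*4544940 = 1/(-922451288356 + 1) - 1*4544940 = 1/(-922451288355) - 4544940 = -1/922451288355 - 4544940 = -4192485758496173701/922451288355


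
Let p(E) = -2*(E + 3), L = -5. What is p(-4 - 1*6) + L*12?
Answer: -46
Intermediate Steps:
p(E) = -6 - 2*E (p(E) = -2*(3 + E) = -6 - 2*E)
p(-4 - 1*6) + L*12 = (-6 - 2*(-4 - 1*6)) - 5*12 = (-6 - 2*(-4 - 6)) - 60 = (-6 - 2*(-10)) - 60 = (-6 + 20) - 60 = 14 - 60 = -46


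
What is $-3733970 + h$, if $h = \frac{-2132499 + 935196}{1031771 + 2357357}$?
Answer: $- \frac{12654903475463}{3389128} \approx -3.734 \cdot 10^{6}$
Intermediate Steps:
$h = - \frac{1197303}{3389128} \approx -0.35328$
$-3733970 + h = -3733970 - \frac{1197303}{3389128} = - \frac{12654903475463}{3389128}$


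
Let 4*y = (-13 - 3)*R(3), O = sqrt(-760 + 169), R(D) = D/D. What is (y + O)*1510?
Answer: -6040 + 1510*I*sqrt(591) ≈ -6040.0 + 36709.0*I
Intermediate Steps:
R(D) = 1
O = I*sqrt(591) (O = sqrt(-591) = I*sqrt(591) ≈ 24.31*I)
y = -4 (y = ((-13 - 3)*1)/4 = (-16*1)/4 = (1/4)*(-16) = -4)
(y + O)*1510 = (-4 + I*sqrt(591))*1510 = -6040 + 1510*I*sqrt(591)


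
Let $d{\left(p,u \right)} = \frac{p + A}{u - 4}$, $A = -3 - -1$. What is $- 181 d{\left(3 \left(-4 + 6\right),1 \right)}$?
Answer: $\frac{724}{3} \approx 241.33$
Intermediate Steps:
$A = -2$ ($A = -3 + 1 = -2$)
$d{\left(p,u \right)} = \frac{-2 + p}{-4 + u}$ ($d{\left(p,u \right)} = \frac{p - 2}{u - 4} = \frac{-2 + p}{-4 + u}$)
$- 181 d{\left(3 \left(-4 + 6\right),1 \right)} = - 181 \frac{-2 + 3 \left(-4 + 6\right)}{-4 + 1} = - 181 \frac{-2 + 3 \cdot 2}{-3} = - 181 \left(- \frac{-2 + 6}{3}\right) = - 181 \left(\left(- \frac{1}{3}\right) 4\right) = \left(-181\right) \left(- \frac{4}{3}\right) = \frac{724}{3}$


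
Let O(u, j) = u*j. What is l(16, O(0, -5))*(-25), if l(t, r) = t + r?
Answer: -400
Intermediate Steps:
O(u, j) = j*u
l(t, r) = r + t
l(16, O(0, -5))*(-25) = (-5*0 + 16)*(-25) = (0 + 16)*(-25) = 16*(-25) = -400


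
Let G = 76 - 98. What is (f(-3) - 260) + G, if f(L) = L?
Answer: -285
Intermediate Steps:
G = -22
(f(-3) - 260) + G = (-3 - 260) - 22 = -263 - 22 = -285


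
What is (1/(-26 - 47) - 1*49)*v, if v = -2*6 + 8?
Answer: 14312/73 ≈ 196.05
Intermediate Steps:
v = -4 (v = -12 + 8 = -4)
(1/(-26 - 47) - 1*49)*v = (1/(-26 - 47) - 1*49)*(-4) = (1/(-73) - 49)*(-4) = (-1/73 - 49)*(-4) = -3578/73*(-4) = 14312/73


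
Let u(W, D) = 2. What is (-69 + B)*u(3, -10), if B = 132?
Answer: 126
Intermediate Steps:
(-69 + B)*u(3, -10) = (-69 + 132)*2 = 63*2 = 126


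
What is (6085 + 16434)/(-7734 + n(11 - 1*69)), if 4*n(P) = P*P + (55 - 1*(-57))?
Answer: -22519/6865 ≈ -3.2803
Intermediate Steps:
n(P) = 28 + P²/4 (n(P) = (P*P + (55 - 1*(-57)))/4 = (P² + (55 + 57))/4 = (P² + 112)/4 = (112 + P²)/4 = 28 + P²/4)
(6085 + 16434)/(-7734 + n(11 - 1*69)) = (6085 + 16434)/(-7734 + (28 + (11 - 1*69)²/4)) = 22519/(-7734 + (28 + (11 - 69)²/4)) = 22519/(-7734 + (28 + (¼)*(-58)²)) = 22519/(-7734 + (28 + (¼)*3364)) = 22519/(-7734 + (28 + 841)) = 22519/(-7734 + 869) = 22519/(-6865) = 22519*(-1/6865) = -22519/6865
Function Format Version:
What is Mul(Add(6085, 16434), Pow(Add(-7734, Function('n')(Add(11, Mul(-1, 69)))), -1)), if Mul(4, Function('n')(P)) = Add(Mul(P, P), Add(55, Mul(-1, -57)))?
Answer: Rational(-22519, 6865) ≈ -3.2803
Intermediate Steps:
Function('n')(P) = Add(28, Mul(Rational(1, 4), Pow(P, 2))) (Function('n')(P) = Mul(Rational(1, 4), Add(Mul(P, P), Add(55, Mul(-1, -57)))) = Mul(Rational(1, 4), Add(Pow(P, 2), Add(55, 57))) = Mul(Rational(1, 4), Add(Pow(P, 2), 112)) = Mul(Rational(1, 4), Add(112, Pow(P, 2))) = Add(28, Mul(Rational(1, 4), Pow(P, 2))))
Mul(Add(6085, 16434), Pow(Add(-7734, Function('n')(Add(11, Mul(-1, 69)))), -1)) = Mul(Add(6085, 16434), Pow(Add(-7734, Add(28, Mul(Rational(1, 4), Pow(Add(11, Mul(-1, 69)), 2)))), -1)) = Mul(22519, Pow(Add(-7734, Add(28, Mul(Rational(1, 4), Pow(Add(11, -69), 2)))), -1)) = Mul(22519, Pow(Add(-7734, Add(28, Mul(Rational(1, 4), Pow(-58, 2)))), -1)) = Mul(22519, Pow(Add(-7734, Add(28, Mul(Rational(1, 4), 3364))), -1)) = Mul(22519, Pow(Add(-7734, Add(28, 841)), -1)) = Mul(22519, Pow(Add(-7734, 869), -1)) = Mul(22519, Pow(-6865, -1)) = Mul(22519, Rational(-1, 6865)) = Rational(-22519, 6865)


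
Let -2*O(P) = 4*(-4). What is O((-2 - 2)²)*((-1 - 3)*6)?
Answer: -192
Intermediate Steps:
O(P) = 8 (O(P) = -2*(-4) = -½*(-16) = 8)
O((-2 - 2)²)*((-1 - 3)*6) = 8*((-1 - 3)*6) = 8*(-4*6) = 8*(-24) = -192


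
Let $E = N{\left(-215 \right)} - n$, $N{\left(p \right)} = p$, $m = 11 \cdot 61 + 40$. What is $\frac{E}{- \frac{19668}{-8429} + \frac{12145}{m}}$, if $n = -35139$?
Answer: $\frac{209300195556}{116354153} \approx 1798.8$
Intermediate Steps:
$m = 711$ ($m = 671 + 40 = 711$)
$E = 34924$ ($E = -215 - -35139 = -215 + 35139 = 34924$)
$\frac{E}{- \frac{19668}{-8429} + \frac{12145}{m}} = \frac{34924}{- \frac{19668}{-8429} + \frac{12145}{711}} = \frac{34924}{\left(-19668\right) \left(- \frac{1}{8429}\right) + 12145 \cdot \frac{1}{711}} = \frac{34924}{\frac{19668}{8429} + \frac{12145}{711}} = \frac{34924}{\frac{116354153}{5993019}} = 34924 \cdot \frac{5993019}{116354153} = \frac{209300195556}{116354153}$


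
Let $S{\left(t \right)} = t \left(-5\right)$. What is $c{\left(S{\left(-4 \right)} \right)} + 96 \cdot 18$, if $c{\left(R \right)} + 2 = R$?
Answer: $1746$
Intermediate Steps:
$S{\left(t \right)} = - 5 t$
$c{\left(R \right)} = -2 + R$
$c{\left(S{\left(-4 \right)} \right)} + 96 \cdot 18 = \left(-2 - -20\right) + 96 \cdot 18 = \left(-2 + 20\right) + 1728 = 18 + 1728 = 1746$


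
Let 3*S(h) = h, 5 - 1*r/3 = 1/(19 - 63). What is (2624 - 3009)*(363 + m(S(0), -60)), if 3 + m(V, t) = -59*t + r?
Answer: -6029205/4 ≈ -1.5073e+6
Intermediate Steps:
r = 663/44 (r = 15 - 3/(19 - 63) = 15 - 3/(-44) = 15 - 3*(-1/44) = 15 + 3/44 = 663/44 ≈ 15.068)
S(h) = h/3
m(V, t) = 531/44 - 59*t (m(V, t) = -3 + (-59*t + 663/44) = -3 + (663/44 - 59*t) = 531/44 - 59*t)
(2624 - 3009)*(363 + m(S(0), -60)) = (2624 - 3009)*(363 + (531/44 - 59*(-60))) = -385*(363 + (531/44 + 3540)) = -385*(363 + 156291/44) = -385*172263/44 = -6029205/4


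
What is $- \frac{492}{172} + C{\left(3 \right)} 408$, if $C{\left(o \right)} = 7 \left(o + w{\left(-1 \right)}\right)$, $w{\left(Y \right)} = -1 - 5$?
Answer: $- \frac{368547}{43} \approx -8570.9$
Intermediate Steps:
$w{\left(Y \right)} = -6$
$C{\left(o \right)} = -42 + 7 o$ ($C{\left(o \right)} = 7 \left(o - 6\right) = 7 \left(-6 + o\right) = -42 + 7 o$)
$- \frac{492}{172} + C{\left(3 \right)} 408 = - \frac{492}{172} + \left(-42 + 7 \cdot 3\right) 408 = \left(-492\right) \frac{1}{172} + \left(-42 + 21\right) 408 = - \frac{123}{43} - 8568 = - \frac{368547}{43}$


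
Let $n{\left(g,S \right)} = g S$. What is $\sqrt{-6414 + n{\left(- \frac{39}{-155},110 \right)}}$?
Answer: $\frac{2 i \sqrt{1534314}}{31} \approx 79.914 i$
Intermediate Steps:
$n{\left(g,S \right)} = S g$
$\sqrt{-6414 + n{\left(- \frac{39}{-155},110 \right)}} = \sqrt{-6414 + 110 \left(- \frac{39}{-155}\right)} = \sqrt{-6414 + 110 \left(\left(-39\right) \left(- \frac{1}{155}\right)\right)} = \sqrt{-6414 + 110 \cdot \frac{39}{155}} = \sqrt{-6414 + \frac{858}{31}} = \sqrt{- \frac{197976}{31}} = \frac{2 i \sqrt{1534314}}{31}$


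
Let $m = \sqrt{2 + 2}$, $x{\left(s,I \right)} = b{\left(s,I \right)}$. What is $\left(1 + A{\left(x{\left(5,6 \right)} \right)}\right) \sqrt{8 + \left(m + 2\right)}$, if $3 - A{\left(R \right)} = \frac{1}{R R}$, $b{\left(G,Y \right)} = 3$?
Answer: $\frac{70 \sqrt{3}}{9} \approx 13.472$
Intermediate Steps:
$x{\left(s,I \right)} = 3$
$A{\left(R \right)} = 3 - \frac{1}{R^{2}}$ ($A{\left(R \right)} = 3 - \frac{1}{R R} = 3 - \frac{1}{R^{2}}$)
$m = 2$ ($m = \sqrt{4} = 2$)
$\left(1 + A{\left(x{\left(5,6 \right)} \right)}\right) \sqrt{8 + \left(m + 2\right)} = \left(1 + \left(3 - \frac{1}{9}\right)\right) \sqrt{8 + \left(2 + 2\right)} = \left(1 + \left(3 - \frac{1}{9}\right)\right) \sqrt{8 + 4} = \left(1 + \left(3 - \frac{1}{9}\right)\right) \sqrt{12} = \left(1 + \frac{26}{9}\right) 2 \sqrt{3} = \frac{35 \cdot 2 \sqrt{3}}{9} = \frac{70 \sqrt{3}}{9}$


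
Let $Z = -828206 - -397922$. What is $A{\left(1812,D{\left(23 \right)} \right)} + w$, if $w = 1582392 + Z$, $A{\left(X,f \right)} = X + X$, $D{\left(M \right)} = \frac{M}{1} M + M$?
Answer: $1155732$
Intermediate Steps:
$Z = -430284$ ($Z = -828206 + 397922 = -430284$)
$D{\left(M \right)} = M + M^{2}$ ($D{\left(M \right)} = M 1 M + M = M M + M = M^{2} + M = M + M^{2}$)
$A{\left(X,f \right)} = 2 X$
$w = 1152108$ ($w = 1582392 - 430284 = 1152108$)
$A{\left(1812,D{\left(23 \right)} \right)} + w = 2 \cdot 1812 + 1152108 = 3624 + 1152108 = 1155732$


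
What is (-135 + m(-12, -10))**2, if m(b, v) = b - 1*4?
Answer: 22801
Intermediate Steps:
m(b, v) = -4 + b (m(b, v) = b - 4 = -4 + b)
(-135 + m(-12, -10))**2 = (-135 + (-4 - 12))**2 = (-135 - 16)**2 = (-151)**2 = 22801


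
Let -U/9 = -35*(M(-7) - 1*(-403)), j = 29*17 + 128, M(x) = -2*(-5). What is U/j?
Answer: 14455/69 ≈ 209.49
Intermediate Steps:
M(x) = 10
j = 621 (j = 493 + 128 = 621)
U = 130095 (U = -(-315)*(10 - 1*(-403)) = -(-315)*(10 + 403) = -(-315)*413 = -9*(-14455) = 130095)
U/j = 130095/621 = 130095*(1/621) = 14455/69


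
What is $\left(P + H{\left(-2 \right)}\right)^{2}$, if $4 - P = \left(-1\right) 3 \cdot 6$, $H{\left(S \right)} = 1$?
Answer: $529$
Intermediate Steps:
$P = 22$ ($P = 4 - \left(-1\right) 3 \cdot 6 = 4 - \left(-3\right) 6 = 4 - -18 = 4 + 18 = 22$)
$\left(P + H{\left(-2 \right)}\right)^{2} = \left(22 + 1\right)^{2} = 23^{2} = 529$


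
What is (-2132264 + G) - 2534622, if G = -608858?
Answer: -5275744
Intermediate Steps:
(-2132264 + G) - 2534622 = (-2132264 - 608858) - 2534622 = -2741122 - 2534622 = -5275744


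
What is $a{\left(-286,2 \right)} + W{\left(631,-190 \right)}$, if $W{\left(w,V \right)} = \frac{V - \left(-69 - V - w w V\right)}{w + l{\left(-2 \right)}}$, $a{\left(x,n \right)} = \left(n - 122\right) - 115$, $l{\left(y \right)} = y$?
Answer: $- \frac{4458748}{37} \approx -1.2051 \cdot 10^{5}$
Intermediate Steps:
$a{\left(x,n \right)} = -237 + n$ ($a{\left(x,n \right)} = \left(n - 122\right) - 115 = \left(-122 + n\right) - 115 = -237 + n$)
$W{\left(w,V \right)} = \frac{69 + 2 V + V w^{2}}{-2 + w}$ ($W{\left(w,V \right)} = \frac{V - \left(-69 - V - w w V\right)}{w - 2} = \frac{V + \left(\left(w^{2} V + V\right) + 69\right)}{-2 + w} = \frac{V + \left(\left(V w^{2} + V\right) + 69\right)}{-2 + w} = \frac{V + \left(\left(V + V w^{2}\right) + 69\right)}{-2 + w} = \frac{V + \left(69 + V + V w^{2}\right)}{-2 + w} = \frac{69 + 2 V + V w^{2}}{-2 + w}$)
$a{\left(-286,2 \right)} + W{\left(631,-190 \right)} = \left(-237 + 2\right) + \frac{69 + 2 \left(-190\right) - 190 \cdot 631^{2}}{-2 + 631} = -235 + \frac{69 - 380 - 75650590}{629} = -235 + \frac{1}{629} \left(-75650901\right) = -235 - \frac{4450053}{37} = - \frac{4458748}{37}$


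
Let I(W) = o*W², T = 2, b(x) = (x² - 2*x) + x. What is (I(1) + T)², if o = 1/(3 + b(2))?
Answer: 121/25 ≈ 4.8400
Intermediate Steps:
b(x) = x² - x
o = ⅕ (o = 1/(3 + 2*(-1 + 2)) = 1/(3 + 2*1) = 1/(3 + 2) = 1/5 = ⅕ ≈ 0.20000)
I(W) = W²/5
(I(1) + T)² = ((⅕)*1² + 2)² = ((⅕)*1 + 2)² = (⅕ + 2)² = (11/5)² = 121/25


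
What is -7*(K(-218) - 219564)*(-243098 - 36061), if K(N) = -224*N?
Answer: -333629620716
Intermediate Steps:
-7*(K(-218) - 219564)*(-243098 - 36061) = -7*(-224*(-218) - 219564)*(-243098 - 36061) = -7*(48832 - 219564)*(-279159) = -(-1195124)*(-279159) = -7*47661374388 = -333629620716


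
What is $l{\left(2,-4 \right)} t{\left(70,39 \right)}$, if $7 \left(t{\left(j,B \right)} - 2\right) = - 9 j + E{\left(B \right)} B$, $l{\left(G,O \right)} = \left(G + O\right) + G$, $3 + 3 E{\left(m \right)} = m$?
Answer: $0$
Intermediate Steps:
$E{\left(m \right)} = -1 + \frac{m}{3}$
$l{\left(G,O \right)} = O + 2 G$
$t{\left(j,B \right)} = 2 - \frac{9 j}{7} + \frac{B \left(-1 + \frac{B}{3}\right)}{7}$ ($t{\left(j,B \right)} = 2 + \frac{- 9 j + \left(-1 + \frac{B}{3}\right) B}{7} = 2 + \frac{- 9 j + B \left(-1 + \frac{B}{3}\right)}{7} = 2 + \left(- \frac{9 j}{7} + \frac{B \left(-1 + \frac{B}{3}\right)}{7}\right) = 2 - \frac{9 j}{7} + \frac{B \left(-1 + \frac{B}{3}\right)}{7}$)
$l{\left(2,-4 \right)} t{\left(70,39 \right)} = \left(-4 + 2 \cdot 2\right) \left(2 - 90 + \frac{1}{21} \cdot 39 \left(-3 + 39\right)\right) = \left(-4 + 4\right) \left(2 - 90 + \frac{1}{21} \cdot 39 \cdot 36\right) = 0 \left(2 - 90 + \frac{468}{7}\right) = 0 \left(- \frac{148}{7}\right) = 0$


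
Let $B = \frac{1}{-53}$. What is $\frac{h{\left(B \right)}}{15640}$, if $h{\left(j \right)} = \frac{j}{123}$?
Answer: $- \frac{1}{101957160} \approx -9.808 \cdot 10^{-9}$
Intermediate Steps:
$B = - \frac{1}{53} \approx -0.018868$
$h{\left(j \right)} = \frac{j}{123}$ ($h{\left(j \right)} = j \frac{1}{123} = \frac{j}{123}$)
$\frac{h{\left(B \right)}}{15640} = \frac{\frac{1}{123} \left(- \frac{1}{53}\right)}{15640} = \left(- \frac{1}{6519}\right) \frac{1}{15640} = - \frac{1}{101957160}$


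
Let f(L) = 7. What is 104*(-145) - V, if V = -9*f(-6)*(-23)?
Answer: -16529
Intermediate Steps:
V = 1449 (V = -9*7*(-23) = -63*(-23) = 1449)
104*(-145) - V = 104*(-145) - 1*1449 = -15080 - 1449 = -16529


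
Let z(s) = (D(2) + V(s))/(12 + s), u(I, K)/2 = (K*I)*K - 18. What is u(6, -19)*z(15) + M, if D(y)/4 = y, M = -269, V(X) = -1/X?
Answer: 134093/135 ≈ 993.28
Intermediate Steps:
u(I, K) = -36 + 2*I*K² (u(I, K) = 2*((K*I)*K - 18) = 2*((I*K)*K - 18) = 2*(I*K² - 18) = 2*(-18 + I*K²) = -36 + 2*I*K²)
D(y) = 4*y
z(s) = (8 - 1/s)/(12 + s) (z(s) = (4*2 - 1/s)/(12 + s) = (8 - 1/s)/(12 + s))
u(6, -19)*z(15) + M = (-36 + 2*6*(-19)²)*((-1 + 8*15)/(15*(12 + 15))) - 269 = (-36 + 2*6*361)*((1/15)*(-1 + 120)/27) - 269 = (-36 + 4332)*((1/15)*(1/27)*119) - 269 = 4296*(119/405) - 269 = 170408/135 - 269 = 134093/135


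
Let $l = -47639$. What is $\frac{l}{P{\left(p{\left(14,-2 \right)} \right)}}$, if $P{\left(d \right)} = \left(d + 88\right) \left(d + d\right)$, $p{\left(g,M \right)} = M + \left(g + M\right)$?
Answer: $- \frac{47639}{1960} \approx -24.306$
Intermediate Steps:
$p{\left(g,M \right)} = g + 2 M$ ($p{\left(g,M \right)} = M + \left(M + g\right) = g + 2 M$)
$P{\left(d \right)} = 2 d \left(88 + d\right)$ ($P{\left(d \right)} = \left(88 + d\right) 2 d = 2 d \left(88 + d\right)$)
$\frac{l}{P{\left(p{\left(14,-2 \right)} \right)}} = - \frac{47639}{2 \left(14 + 2 \left(-2\right)\right) \left(88 + \left(14 + 2 \left(-2\right)\right)\right)} = - \frac{47639}{2 \left(14 - 4\right) \left(88 + \left(14 - 4\right)\right)} = - \frac{47639}{2 \cdot 10 \left(88 + 10\right)} = - \frac{47639}{2 \cdot 10 \cdot 98} = - \frac{47639}{1960}$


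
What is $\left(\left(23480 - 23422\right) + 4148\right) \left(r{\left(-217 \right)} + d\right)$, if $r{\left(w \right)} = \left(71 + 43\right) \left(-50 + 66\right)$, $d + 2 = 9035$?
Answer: $45664542$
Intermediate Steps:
$d = 9033$ ($d = -2 + 9035 = 9033$)
$r{\left(w \right)} = 1824$ ($r{\left(w \right)} = 114 \cdot 16 = 1824$)
$\left(\left(23480 - 23422\right) + 4148\right) \left(r{\left(-217 \right)} + d\right) = \left(\left(23480 - 23422\right) + 4148\right) \left(1824 + 9033\right) = \left(\left(23480 - 23422\right) + 4148\right) 10857 = \left(58 + 4148\right) 10857 = 4206 \cdot 10857 = 45664542$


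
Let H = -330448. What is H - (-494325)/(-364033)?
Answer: -120294471109/364033 ≈ -3.3045e+5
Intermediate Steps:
H - (-494325)/(-364033) = -330448 - (-494325)/(-364033) = -330448 - (-494325)*(-1)/364033 = -330448 - 1*494325/364033 = -330448 - 494325/364033 = -120294471109/364033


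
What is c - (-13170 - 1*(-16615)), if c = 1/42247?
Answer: -145540914/42247 ≈ -3445.0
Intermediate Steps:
c = 1/42247 ≈ 2.3670e-5
c - (-13170 - 1*(-16615)) = 1/42247 - (-13170 - 1*(-16615)) = 1/42247 - (-13170 + 16615) = 1/42247 - 1*3445 = 1/42247 - 3445 = -145540914/42247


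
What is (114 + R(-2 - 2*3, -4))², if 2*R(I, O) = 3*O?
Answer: 11664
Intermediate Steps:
R(I, O) = 3*O/2 (R(I, O) = (3*O)/2 = 3*O/2)
(114 + R(-2 - 2*3, -4))² = (114 + (3/2)*(-4))² = (114 - 6)² = 108² = 11664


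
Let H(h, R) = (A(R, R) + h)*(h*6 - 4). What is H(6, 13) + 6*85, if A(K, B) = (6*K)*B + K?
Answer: 33566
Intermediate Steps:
A(K, B) = K + 6*B*K (A(K, B) = 6*B*K + K = K + 6*B*K)
H(h, R) = (-4 + 6*h)*(h + R*(1 + 6*R)) (H(h, R) = (R*(1 + 6*R) + h)*(h*6 - 4) = (h + R*(1 + 6*R))*(6*h - 4) = (h + R*(1 + 6*R))*(-4 + 6*h) = (-4 + 6*h)*(h + R*(1 + 6*R)))
H(6, 13) + 6*85 = (-4*6 + 6*6² - 4*13*(1 + 6*13) + 6*13*6*(1 + 6*13)) + 6*85 = (-24 + 6*36 - 4*13*(1 + 78) + 6*13*6*(1 + 78)) + 510 = (-24 + 216 - 4*13*79 + 6*13*6*79) + 510 = (-24 + 216 - 4108 + 36972) + 510 = 33056 + 510 = 33566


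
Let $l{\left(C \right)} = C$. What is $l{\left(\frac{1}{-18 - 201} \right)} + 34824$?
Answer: $\frac{7626455}{219} \approx 34824.0$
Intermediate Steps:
$l{\left(\frac{1}{-18 - 201} \right)} + 34824 = \frac{1}{-18 - 201} + 34824 = \frac{1}{-219} + 34824 = - \frac{1}{219} + 34824 = \frac{7626455}{219}$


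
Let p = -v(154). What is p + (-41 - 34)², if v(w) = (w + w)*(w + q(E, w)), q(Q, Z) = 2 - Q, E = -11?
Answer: -45811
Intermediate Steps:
v(w) = 2*w*(13 + w) (v(w) = (w + w)*(w + (2 - 1*(-11))) = (2*w)*(w + (2 + 11)) = (2*w)*(w + 13) = (2*w)*(13 + w) = 2*w*(13 + w))
p = -51436 (p = -2*154*(13 + 154) = -2*154*167 = -1*51436 = -51436)
p + (-41 - 34)² = -51436 + (-41 - 34)² = -51436 + (-75)² = -51436 + 5625 = -45811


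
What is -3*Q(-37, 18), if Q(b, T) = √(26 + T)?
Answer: -6*√11 ≈ -19.900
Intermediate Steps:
-3*Q(-37, 18) = -3*√(26 + 18) = -6*√11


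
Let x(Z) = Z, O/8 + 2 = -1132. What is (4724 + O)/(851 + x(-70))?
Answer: -4348/781 ≈ -5.5672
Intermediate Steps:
O = -9072 (O = -16 + 8*(-1132) = -16 - 9056 = -9072)
(4724 + O)/(851 + x(-70)) = (4724 - 9072)/(851 - 70) = -4348/781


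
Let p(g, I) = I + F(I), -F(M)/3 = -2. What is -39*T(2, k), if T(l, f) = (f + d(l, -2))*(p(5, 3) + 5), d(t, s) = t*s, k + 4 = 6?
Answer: 1092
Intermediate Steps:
k = 2 (k = -4 + 6 = 2)
F(M) = 6 (F(M) = -3*(-2) = 6)
p(g, I) = 6 + I (p(g, I) = I + 6 = 6 + I)
d(t, s) = s*t
T(l, f) = -28*l + 14*f (T(l, f) = (f - 2*l)*((6 + 3) + 5) = (f - 2*l)*(9 + 5) = (f - 2*l)*14 = -28*l + 14*f)
-39*T(2, k) = -39*(-28*2 + 14*2) = -39*(-56 + 28) = -39*(-28) = 1092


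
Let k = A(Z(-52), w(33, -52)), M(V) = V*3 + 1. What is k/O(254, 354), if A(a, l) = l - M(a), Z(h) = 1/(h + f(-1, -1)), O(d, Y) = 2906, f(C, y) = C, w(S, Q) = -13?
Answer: -739/154018 ≈ -0.0047981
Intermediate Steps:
M(V) = 1 + 3*V (M(V) = 3*V + 1 = 1 + 3*V)
Z(h) = 1/(-1 + h) (Z(h) = 1/(h - 1) = 1/(-1 + h))
A(a, l) = -1 + l - 3*a (A(a, l) = l - (1 + 3*a) = l + (-1 - 3*a) = -1 + l - 3*a)
k = -739/53 (k = -1 - 13 - 3/(-1 - 52) = -1 - 13 - 3/(-53) = -1 - 13 - 3*(-1/53) = -1 - 13 + 3/53 = -739/53 ≈ -13.943)
k/O(254, 354) = -739/53/2906 = -739/53*1/2906 = -739/154018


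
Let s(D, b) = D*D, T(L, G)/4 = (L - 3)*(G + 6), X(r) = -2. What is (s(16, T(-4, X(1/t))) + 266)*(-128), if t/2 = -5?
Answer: -66816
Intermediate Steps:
t = -10 (t = 2*(-5) = -10)
T(L, G) = 4*(-3 + L)*(6 + G) (T(L, G) = 4*((L - 3)*(G + 6)) = 4*((-3 + L)*(6 + G)) = 4*(-3 + L)*(6 + G))
s(D, b) = D²
(s(16, T(-4, X(1/t))) + 266)*(-128) = (16² + 266)*(-128) = (256 + 266)*(-128) = 522*(-128) = -66816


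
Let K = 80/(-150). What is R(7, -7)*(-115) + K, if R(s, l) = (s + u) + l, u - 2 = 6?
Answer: -13808/15 ≈ -920.53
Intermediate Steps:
u = 8 (u = 2 + 6 = 8)
R(s, l) = 8 + l + s (R(s, l) = (s + 8) + l = (8 + s) + l = 8 + l + s)
K = -8/15 (K = 80*(-1/150) = -8/15 ≈ -0.53333)
R(7, -7)*(-115) + K = (8 - 7 + 7)*(-115) - 8/15 = 8*(-115) - 8/15 = -920 - 8/15 = -13808/15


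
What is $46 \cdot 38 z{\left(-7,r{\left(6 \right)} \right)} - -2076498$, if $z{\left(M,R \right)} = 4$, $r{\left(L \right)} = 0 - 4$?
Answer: $2083490$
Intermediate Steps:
$r{\left(L \right)} = -4$ ($r{\left(L \right)} = 0 - 4 = -4$)
$46 \cdot 38 z{\left(-7,r{\left(6 \right)} \right)} - -2076498 = 46 \cdot 38 \cdot 4 - -2076498 = 1748 \cdot 4 + 2076498 = 6992 + 2076498 = 2083490$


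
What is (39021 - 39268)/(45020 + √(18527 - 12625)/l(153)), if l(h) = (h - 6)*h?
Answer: -2812483475007570/512623506254413249 + 5555277*√5902/1025247012508826498 ≈ -0.0054865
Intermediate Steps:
l(h) = h*(-6 + h) (l(h) = (-6 + h)*h = h*(-6 + h))
(39021 - 39268)/(45020 + √(18527 - 12625)/l(153)) = (39021 - 39268)/(45020 + √(18527 - 12625)/((153*(-6 + 153)))) = -247/(45020 + √5902/((153*147))) = -247/(45020 + √5902/22491)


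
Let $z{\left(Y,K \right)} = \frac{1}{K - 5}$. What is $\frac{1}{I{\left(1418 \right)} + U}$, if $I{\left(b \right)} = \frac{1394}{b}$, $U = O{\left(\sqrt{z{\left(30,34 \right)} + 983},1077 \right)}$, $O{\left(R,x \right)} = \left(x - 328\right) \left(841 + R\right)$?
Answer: $\frac{4591334812929}{2888107941537002444} - \frac{376508069 \sqrt{206683}}{2888107941537002444} \approx 1.5305 \cdot 10^{-6}$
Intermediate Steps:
$z{\left(Y,K \right)} = \frac{1}{-5 + K}$
$O{\left(R,x \right)} = \left(-328 + x\right) \left(841 + R\right)$
$U = 629909 + \frac{1498 \sqrt{206683}}{29}$ ($U = -275848 - 328 \sqrt{\frac{1}{-5 + 34} + 983} + 841 \cdot 1077 + \sqrt{\frac{1}{-5 + 34} + 983} \cdot 1077 = -275848 - 328 \sqrt{\frac{1}{29} + 983} + 905757 + \sqrt{\frac{1}{29} + 983} \cdot 1077 = -275848 - 328 \sqrt{\frac{28508}{29}} + 905757 + \sqrt{\frac{28508}{29}} \cdot 1077 = -275848 - 328 \frac{2 \sqrt{206683}}{29} + 905757 + \frac{2 \sqrt{206683}}{29} \cdot 1077 = -275848 - \frac{656 \sqrt{206683}}{29} + 905757 + \frac{2154 \sqrt{206683}}{29} = 629909 + \frac{1498 \sqrt{206683}}{29} \approx 6.5339 \cdot 10^{5}$)
$\frac{1}{I{\left(1418 \right)} + U} = \frac{1}{\frac{1394}{1418} + \left(629909 + \frac{1498 \sqrt{206683}}{29}\right)} = \frac{1}{1394 \cdot \frac{1}{1418} + \left(629909 + \frac{1498 \sqrt{206683}}{29}\right)} = \frac{1}{\frac{697}{709} + \left(629909 + \frac{1498 \sqrt{206683}}{29}\right)} = \frac{1}{\frac{446606178}{709} + \frac{1498 \sqrt{206683}}{29}}$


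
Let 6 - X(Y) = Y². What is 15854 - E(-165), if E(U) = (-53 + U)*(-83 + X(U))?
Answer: -5935982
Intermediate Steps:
X(Y) = 6 - Y²
E(U) = (-77 - U²)*(-53 + U) (E(U) = (-53 + U)*(-83 + (6 - U²)) = (-53 + U)*(-77 - U²) = (-77 - U²)*(-53 + U))
15854 - E(-165) = 15854 - (4081 - 1*(-165)³ - 77*(-165) + 53*(-165)²) = 15854 - (4081 - 1*(-4492125) + 12705 + 53*27225) = 15854 - (4081 + 4492125 + 12705 + 1442925) = 15854 - 1*5951836 = 15854 - 5951836 = -5935982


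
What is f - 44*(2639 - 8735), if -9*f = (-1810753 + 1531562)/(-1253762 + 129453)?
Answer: 2714099635753/10118781 ≈ 2.6822e+5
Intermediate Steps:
f = -279191/10118781 (f = -(-1810753 + 1531562)/(9*(-1253762 + 129453)) = -(-279191)/(9*(-1124309)) = -(-279191)*(-1)/(9*1124309) = -⅑*279191/1124309 = -279191/10118781 ≈ -0.027591)
f - 44*(2639 - 8735) = -279191/10118781 - 44*(2639 - 8735) = -279191/10118781 - 44*(-6096) = -279191/10118781 + 268224 = 2714099635753/10118781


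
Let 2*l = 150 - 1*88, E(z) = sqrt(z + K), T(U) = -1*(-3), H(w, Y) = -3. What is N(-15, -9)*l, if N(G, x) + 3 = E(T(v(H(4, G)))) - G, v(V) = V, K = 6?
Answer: 465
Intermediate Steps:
T(U) = 3
E(z) = sqrt(6 + z) (E(z) = sqrt(z + 6) = sqrt(6 + z))
N(G, x) = -G (N(G, x) = -3 + (sqrt(6 + 3) - G) = -3 + (sqrt(9) - G) = -3 + (3 - G) = -G)
l = 31 (l = (150 - 1*88)/2 = (150 - 88)/2 = (1/2)*62 = 31)
N(-15, -9)*l = -1*(-15)*31 = 15*31 = 465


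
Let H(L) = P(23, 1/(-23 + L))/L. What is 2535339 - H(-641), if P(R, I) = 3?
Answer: 1625152302/641 ≈ 2.5353e+6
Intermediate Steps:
H(L) = 3/L
2535339 - H(-641) = 2535339 - 3/(-641) = 2535339 - 3*(-1)/641 = 2535339 - 1*(-3/641) = 2535339 + 3/641 = 1625152302/641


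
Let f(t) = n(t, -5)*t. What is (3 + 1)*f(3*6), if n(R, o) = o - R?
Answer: -1656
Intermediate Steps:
f(t) = t*(-5 - t) (f(t) = (-5 - t)*t = t*(-5 - t))
(3 + 1)*f(3*6) = (3 + 1)*(-3*6*(5 + 3*6)) = 4*(-1*18*(5 + 18)) = 4*(-1*18*23) = 4*(-414) = -1656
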